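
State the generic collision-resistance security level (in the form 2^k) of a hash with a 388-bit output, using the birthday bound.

Step 1: The birthday paradox gives collision probability ~50% after sqrt(2^n) = 2^(n/2) hashes.
Step 2: For 388-bit output: 2^(388/2) = 2^194.
Step 3: Approximately 2^194 hash computations needed.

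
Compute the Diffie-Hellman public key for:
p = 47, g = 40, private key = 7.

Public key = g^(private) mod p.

Step 1: A = g^a mod p = 40^7 mod 47.
  40^1 mod 47 = 40
  40^2 mod 47 = (40 * 40) mod 47 = 2
  40^3 mod 47 = (2 * 40) mod 47 = 33
  40^4 mod 47 = (33 * 40) mod 47 = 4
  40^5 mod 47 = (4 * 40) mod 47 = 19
  40^6 mod 47 = (19 * 40) mod 47 = 8
  40^7 mod 47 = (8 * 40) mod 47 = 38
Result: A = 38.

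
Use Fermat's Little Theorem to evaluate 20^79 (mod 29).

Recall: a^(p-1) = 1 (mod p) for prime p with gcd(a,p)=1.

Step 1: Since 29 is prime, by Fermat's Little Theorem: 20^28 = 1 (mod 29).
Step 2: Reduce exponent: 79 mod 28 = 23.
Step 3: So 20^79 = 20^23 (mod 29).
Step 4: 20^23 mod 29 = 23.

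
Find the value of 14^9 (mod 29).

Step 1: Compute 14^9 mod 29 step by step, reducing modulo 29 at each step.
  14^1 mod 29 = 14
  14^2 mod 29 = (14 * 14) mod 29 = 22
  14^3 mod 29 = (22 * 14) mod 29 = 18
  14^4 mod 29 = (18 * 14) mod 29 = 20
  14^5 mod 29 = (20 * 14) mod 29 = 19
  14^6 mod 29 = (19 * 14) mod 29 = 5
  14^7 mod 29 = (5 * 14) mod 29 = 12
  14^8 mod 29 = (12 * 14) mod 29 = 23
  14^9 mod 29 = (23 * 14) mod 29 = 3
Step 2: Result = 3.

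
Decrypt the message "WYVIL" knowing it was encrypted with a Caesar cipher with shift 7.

Step 1: Reverse the shift by subtracting 7 from each letter position.
  W (position 22) -> position (22-7) mod 26 = 15 -> P
  Y (position 24) -> position (24-7) mod 26 = 17 -> R
  V (position 21) -> position (21-7) mod 26 = 14 -> O
  I (position 8) -> position (8-7) mod 26 = 1 -> B
  L (position 11) -> position (11-7) mod 26 = 4 -> E
Decrypted message: PROBE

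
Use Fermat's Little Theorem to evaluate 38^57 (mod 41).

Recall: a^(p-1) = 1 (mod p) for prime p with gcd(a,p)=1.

Step 1: Since 41 is prime, by Fermat's Little Theorem: 38^40 = 1 (mod 41).
Step 2: Reduce exponent: 57 mod 40 = 17.
Step 3: So 38^57 = 38^17 (mod 41).
Step 4: 38^17 mod 41 = 38.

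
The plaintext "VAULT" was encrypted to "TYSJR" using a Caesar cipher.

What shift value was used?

Step 1: Compare first letters: V (position 21) -> T (position 19).
Step 2: Shift = (19 - 21) mod 26 = 24.
The shift value is 24.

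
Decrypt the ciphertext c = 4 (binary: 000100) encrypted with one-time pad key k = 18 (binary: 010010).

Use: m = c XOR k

Step 1: XOR ciphertext with key:
  Ciphertext: 000100
  Key:        010010
  XOR:        010110
Step 2: Plaintext = 010110 = 22 in decimal.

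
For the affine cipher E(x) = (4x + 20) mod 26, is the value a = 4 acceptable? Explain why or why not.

Step 1: Compute gcd(4, 26).
Step 2: gcd(4, 26) = 2.
Since gcd = 2 != 1, 4 shares a common factor with 26, so it cannot be used.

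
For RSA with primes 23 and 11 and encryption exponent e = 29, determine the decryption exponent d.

Step 1: n = 23 * 11 = 253.
Step 2: phi(n) = 22 * 10 = 220.
Step 3: Find d such that 29 * d = 1 (mod 220).
Step 4: d = 29^(-1) mod 220 = 129.
Verification: 29 * 129 = 3741 = 17 * 220 + 1.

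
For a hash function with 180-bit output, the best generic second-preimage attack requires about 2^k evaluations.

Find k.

Step 1: The hash has a 180-bit output.
Step 2: Second-preimage resistance means: given a specific input x, it should be infeasible to find a different y with h(y) = h(x).
With a 180-bit output, a generic search for a second preimage costs about 2^180 evaluations (each trial matches the fixed target with probability 2^-180).
Step 3: Security level = 180 bits.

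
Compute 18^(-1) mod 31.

Step 1: We need x such that 18 * x = 1 (mod 31).
Step 2: Using the extended Euclidean algorithm or trial:
  18 * 19 = 342 = 11 * 31 + 1.
Step 3: Since 342 mod 31 = 1, the inverse is x = 19.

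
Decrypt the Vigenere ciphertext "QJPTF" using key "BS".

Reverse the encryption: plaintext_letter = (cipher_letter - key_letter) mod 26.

Step 1: Extend key: BSBSB
Step 2: Decrypt each letter (c - k) mod 26:
  Q(16) - B(1) = (16-1) mod 26 = 15 = P
  J(9) - S(18) = (9-18) mod 26 = 17 = R
  P(15) - B(1) = (15-1) mod 26 = 14 = O
  T(19) - S(18) = (19-18) mod 26 = 1 = B
  F(5) - B(1) = (5-1) mod 26 = 4 = E
Plaintext: PROBE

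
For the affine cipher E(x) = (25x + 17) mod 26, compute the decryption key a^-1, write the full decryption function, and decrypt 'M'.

Step 1: Find a^-1, the modular inverse of 25 mod 26.
Step 2: We need 25 * a^-1 = 1 (mod 26).
Step 3: 25 * 25 = 625 = 24 * 26 + 1, so a^-1 = 25.
Step 4: D(y) = 25(y - 17) mod 26.
Step 5: Apply to 'M' (y = 12): D(12) = 25 * (12 - 17) mod 26 = 25 * -5 mod 26 = 5 -> 'F'.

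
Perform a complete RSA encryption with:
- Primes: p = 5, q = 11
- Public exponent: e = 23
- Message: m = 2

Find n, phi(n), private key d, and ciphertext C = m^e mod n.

Step 1: n = 5 * 11 = 55.
Step 2: phi(n) = (5-1)(11-1) = 4 * 10 = 40.
Step 3: Find d = 23^(-1) mod 40 = 7.
  Verify: 23 * 7 = 161 = 1 (mod 40).
Step 4: C = 2^23 mod 55 = 8.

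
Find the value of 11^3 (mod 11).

Step 1: Compute 11^3 mod 11 step by step, reducing modulo 11 at each step.
  11^1 mod 11 = 0
  11^2 mod 11 = (0 * 11) mod 11 = 0
  11^3 mod 11 = (0 * 11) mod 11 = 0
Step 2: Result = 0.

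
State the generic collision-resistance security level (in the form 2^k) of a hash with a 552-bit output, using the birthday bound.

Step 1: The birthday paradox gives collision probability ~50% after sqrt(2^n) = 2^(n/2) hashes.
Step 2: For 552-bit output: 2^(552/2) = 2^276.
Step 3: Approximately 2^276 hash computations needed.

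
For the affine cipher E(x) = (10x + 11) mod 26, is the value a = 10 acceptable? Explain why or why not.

Step 1: Compute gcd(10, 26).
Step 2: gcd(10, 26) = 2.
Since gcd = 2 != 1, 10 shares a common factor with 26, so it cannot be used.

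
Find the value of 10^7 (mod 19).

Step 1: Compute 10^7 mod 19 step by step, reducing modulo 19 at each step.
  10^1 mod 19 = 10
  10^2 mod 19 = (10 * 10) mod 19 = 5
  10^3 mod 19 = (5 * 10) mod 19 = 12
  10^4 mod 19 = (12 * 10) mod 19 = 6
  10^5 mod 19 = (6 * 10) mod 19 = 3
  10^6 mod 19 = (3 * 10) mod 19 = 11
  10^7 mod 19 = (11 * 10) mod 19 = 15
Step 2: Result = 15.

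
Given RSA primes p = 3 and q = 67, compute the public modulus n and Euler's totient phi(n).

Step 1: n = p * q = 3 * 67 = 201.
Step 2: phi(n) = (p-1)(q-1) = 2 * 66 = 132.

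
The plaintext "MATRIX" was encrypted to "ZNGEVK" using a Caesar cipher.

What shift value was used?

Step 1: Compare first letters: M (position 12) -> Z (position 25).
Step 2: Shift = (25 - 12) mod 26 = 13.
The shift value is 13.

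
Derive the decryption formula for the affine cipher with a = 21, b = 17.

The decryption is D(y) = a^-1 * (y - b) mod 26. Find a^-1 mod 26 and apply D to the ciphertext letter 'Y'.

Step 1: Find a^-1, the modular inverse of 21 mod 26.
Step 2: We need 21 * a^-1 = 1 (mod 26).
Step 3: 21 * 5 = 105 = 4 * 26 + 1, so a^-1 = 5.
Step 4: D(y) = 5(y - 17) mod 26.
Step 5: Apply to 'Y' (y = 24): D(24) = 5 * (24 - 17) mod 26 = 5 * 7 mod 26 = 9 -> 'J'.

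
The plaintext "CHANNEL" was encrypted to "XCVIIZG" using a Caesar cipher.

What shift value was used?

Step 1: Compare first letters: C (position 2) -> X (position 23).
Step 2: Shift = (23 - 2) mod 26 = 21.
The shift value is 21.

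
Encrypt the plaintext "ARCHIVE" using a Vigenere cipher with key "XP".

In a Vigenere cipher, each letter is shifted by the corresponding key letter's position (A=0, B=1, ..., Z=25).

Step 1: Repeat key to match plaintext length:
  Plaintext: ARCHIVE
  Key:       XPXPXPX
Step 2: Encrypt each letter:
  A(0) + X(23) = (0+23) mod 26 = 23 = X
  R(17) + P(15) = (17+15) mod 26 = 6 = G
  C(2) + X(23) = (2+23) mod 26 = 25 = Z
  H(7) + P(15) = (7+15) mod 26 = 22 = W
  I(8) + X(23) = (8+23) mod 26 = 5 = F
  V(21) + P(15) = (21+15) mod 26 = 10 = K
  E(4) + X(23) = (4+23) mod 26 = 1 = B
Ciphertext: XGZWFKB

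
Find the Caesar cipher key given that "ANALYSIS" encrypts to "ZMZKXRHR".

Step 1: Compare first letters: A (position 0) -> Z (position 25).
Step 2: Shift = (25 - 0) mod 26 = 25.
The shift value is 25.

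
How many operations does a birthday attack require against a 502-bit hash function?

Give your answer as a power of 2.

Step 1: The birthday paradox gives collision probability ~50% after sqrt(2^n) = 2^(n/2) hashes.
Step 2: For 502-bit output: 2^(502/2) = 2^251.
Step 3: Approximately 2^251 hash computations needed.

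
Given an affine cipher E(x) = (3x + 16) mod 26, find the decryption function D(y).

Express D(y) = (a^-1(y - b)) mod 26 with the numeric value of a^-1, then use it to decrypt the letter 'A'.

Step 1: Find a^-1, the modular inverse of 3 mod 26.
Step 2: We need 3 * a^-1 = 1 (mod 26).
Step 3: 3 * 9 = 27 = 1 * 26 + 1, so a^-1 = 9.
Step 4: D(y) = 9(y - 16) mod 26.
Step 5: Apply to 'A' (y = 0): D(0) = 9 * (0 - 16) mod 26 = 9 * -16 mod 26 = 12 -> 'M'.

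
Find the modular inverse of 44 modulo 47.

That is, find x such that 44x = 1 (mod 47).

Step 1: We need x such that 44 * x = 1 (mod 47).
Step 2: Using the extended Euclidean algorithm or trial:
  44 * 31 = 1364 = 29 * 47 + 1.
Step 3: Since 1364 mod 47 = 1, the inverse is x = 31.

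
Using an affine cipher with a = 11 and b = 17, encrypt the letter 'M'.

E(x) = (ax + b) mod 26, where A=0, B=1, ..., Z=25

Step 1: Convert 'M' to number: x = 12.
Step 2: E(12) = (11 * 12 + 17) mod 26 = 149 mod 26 = 19.
Step 3: Convert 19 back to letter: T.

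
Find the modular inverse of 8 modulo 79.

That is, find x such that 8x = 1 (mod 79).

Step 1: We need x such that 8 * x = 1 (mod 79).
Step 2: Using the extended Euclidean algorithm or trial:
  8 * 10 = 80 = 1 * 79 + 1.
Step 3: Since 80 mod 79 = 1, the inverse is x = 10.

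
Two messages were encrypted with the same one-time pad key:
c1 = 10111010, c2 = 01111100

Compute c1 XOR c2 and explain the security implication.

Step 1: c1 XOR c2 = (m1 XOR k) XOR (m2 XOR k).
Step 2: By XOR associativity/commutativity: = m1 XOR m2 XOR k XOR k = m1 XOR m2.
Step 3: 10111010 XOR 01111100 = 11000110 = 198.
Step 4: The key cancels out! An attacker learns m1 XOR m2 = 198, revealing the relationship between plaintexts.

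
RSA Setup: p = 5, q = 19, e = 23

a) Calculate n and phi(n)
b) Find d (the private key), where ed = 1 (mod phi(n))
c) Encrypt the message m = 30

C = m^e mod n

Step 1: n = 5 * 19 = 95.
Step 2: phi(n) = (5-1)(19-1) = 4 * 18 = 72.
Step 3: Find d = 23^(-1) mod 72 = 47.
  Verify: 23 * 47 = 1081 = 1 (mod 72).
Step 4: C = 30^23 mod 95 = 45.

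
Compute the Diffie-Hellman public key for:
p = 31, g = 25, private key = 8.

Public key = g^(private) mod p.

Step 1: A = g^a mod p = 25^8 mod 31.
  25^1 mod 31 = 25
  25^2 mod 31 = (25 * 25) mod 31 = 5
  25^3 mod 31 = (5 * 25) mod 31 = 1
  25^4 mod 31 = (1 * 25) mod 31 = 25
  25^5 mod 31 = (25 * 25) mod 31 = 5
  25^6 mod 31 = (5 * 25) mod 31 = 1
  25^7 mod 31 = (1 * 25) mod 31 = 25
  25^8 mod 31 = (25 * 25) mod 31 = 5
Result: A = 5.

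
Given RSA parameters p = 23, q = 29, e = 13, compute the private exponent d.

Step 1: n = 23 * 29 = 667.
Step 2: phi(n) = 22 * 28 = 616.
Step 3: Find d such that 13 * d = 1 (mod 616).
Step 4: d = 13^(-1) mod 616 = 237.
Verification: 13 * 237 = 3081 = 5 * 616 + 1.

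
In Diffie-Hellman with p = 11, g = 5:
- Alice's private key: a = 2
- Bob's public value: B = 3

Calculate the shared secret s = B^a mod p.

Step 1: s = B^a mod p = 3^2 mod 11.
  3^1 mod 11 = 3
  3^2 mod 11 = (3 * 3) mod 11 = 9
Result: shared secret = 9.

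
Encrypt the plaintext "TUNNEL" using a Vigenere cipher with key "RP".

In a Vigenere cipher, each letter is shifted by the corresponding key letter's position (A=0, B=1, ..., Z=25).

Step 1: Repeat key to match plaintext length:
  Plaintext: TUNNEL
  Key:       RPRPRP
Step 2: Encrypt each letter:
  T(19) + R(17) = (19+17) mod 26 = 10 = K
  U(20) + P(15) = (20+15) mod 26 = 9 = J
  N(13) + R(17) = (13+17) mod 26 = 4 = E
  N(13) + P(15) = (13+15) mod 26 = 2 = C
  E(4) + R(17) = (4+17) mod 26 = 21 = V
  L(11) + P(15) = (11+15) mod 26 = 0 = A
Ciphertext: KJECVA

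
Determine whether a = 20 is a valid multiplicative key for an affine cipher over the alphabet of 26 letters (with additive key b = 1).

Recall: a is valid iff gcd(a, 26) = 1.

Step 1: Compute gcd(20, 26).
Step 2: gcd(20, 26) = 2.
Since gcd = 2 != 1, 20 shares a common factor with 26, so it cannot be used.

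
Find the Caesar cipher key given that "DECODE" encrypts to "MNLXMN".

Step 1: Compare first letters: D (position 3) -> M (position 12).
Step 2: Shift = (12 - 3) mod 26 = 9.
The shift value is 9.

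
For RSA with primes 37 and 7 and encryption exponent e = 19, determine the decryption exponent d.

Step 1: n = 37 * 7 = 259.
Step 2: phi(n) = 36 * 6 = 216.
Step 3: Find d such that 19 * d = 1 (mod 216).
Step 4: d = 19^(-1) mod 216 = 91.
Verification: 19 * 91 = 1729 = 8 * 216 + 1.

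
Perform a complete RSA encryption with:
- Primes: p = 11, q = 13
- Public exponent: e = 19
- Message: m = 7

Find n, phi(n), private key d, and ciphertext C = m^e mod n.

Step 1: n = 11 * 13 = 143.
Step 2: phi(n) = (11-1)(13-1) = 10 * 12 = 120.
Step 3: Find d = 19^(-1) mod 120 = 19.
  Verify: 19 * 19 = 361 = 1 (mod 120).
Step 4: C = 7^19 mod 143 = 19.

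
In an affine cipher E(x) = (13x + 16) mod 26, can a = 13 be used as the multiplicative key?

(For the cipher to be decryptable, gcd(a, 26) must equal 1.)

Step 1: Compute gcd(13, 26).
Step 2: gcd(13, 26) = 13.
Since gcd = 13 != 1, 13 shares a common factor with 26, so it cannot be used.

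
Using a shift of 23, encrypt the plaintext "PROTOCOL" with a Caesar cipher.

Step 1: For each letter, shift forward by 23 positions (mod 26).
  P (position 15) -> position (15+23) mod 26 = 12 -> M
  R (position 17) -> position (17+23) mod 26 = 14 -> O
  O (position 14) -> position (14+23) mod 26 = 11 -> L
  T (position 19) -> position (19+23) mod 26 = 16 -> Q
  O (position 14) -> position (14+23) mod 26 = 11 -> L
  C (position 2) -> position (2+23) mod 26 = 25 -> Z
  O (position 14) -> position (14+23) mod 26 = 11 -> L
  L (position 11) -> position (11+23) mod 26 = 8 -> I
Result: MOLQLZLI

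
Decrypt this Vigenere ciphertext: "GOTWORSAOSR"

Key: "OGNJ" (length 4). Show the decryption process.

Step 1: Key 'OGNJ' has length 4. Extended key: OGNJOGNJOGN
Step 2: Decrypt each position:
  G(6) - O(14) = 18 = S
  O(14) - G(6) = 8 = I
  T(19) - N(13) = 6 = G
  W(22) - J(9) = 13 = N
  O(14) - O(14) = 0 = A
  R(17) - G(6) = 11 = L
  S(18) - N(13) = 5 = F
  A(0) - J(9) = 17 = R
  O(14) - O(14) = 0 = A
  S(18) - G(6) = 12 = M
  R(17) - N(13) = 4 = E
Plaintext: SIGNALFRAME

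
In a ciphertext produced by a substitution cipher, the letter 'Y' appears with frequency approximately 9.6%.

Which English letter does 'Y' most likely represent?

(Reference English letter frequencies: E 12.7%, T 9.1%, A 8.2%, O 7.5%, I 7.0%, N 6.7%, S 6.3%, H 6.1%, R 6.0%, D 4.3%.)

Step 1: The observed frequency is 9.6%.
Step 2: Compare with English frequencies:
  E: 12.7% (difference: 3.1%)
  T: 9.1% (difference: 0.5%) <-- closest
  A: 8.2% (difference: 1.4%)
  O: 7.5% (difference: 2.1%)
  I: 7.0% (difference: 2.6%)
  N: 6.7% (difference: 2.9%)
  S: 6.3% (difference: 3.3%)
  H: 6.1% (difference: 3.5%)
  R: 6.0% (difference: 3.6%)
  D: 4.3% (difference: 5.3%)
Step 3: 'Y' most likely represents 'T' (frequency 9.1%).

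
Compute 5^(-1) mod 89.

Step 1: We need x such that 5 * x = 1 (mod 89).
Step 2: Using the extended Euclidean algorithm or trial:
  5 * 18 = 90 = 1 * 89 + 1.
Step 3: Since 90 mod 89 = 1, the inverse is x = 18.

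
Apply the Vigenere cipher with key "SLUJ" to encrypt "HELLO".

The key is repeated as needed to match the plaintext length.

Step 1: Repeat key to match plaintext length:
  Plaintext: HELLO
  Key:       SLUJS
Step 2: Encrypt each letter:
  H(7) + S(18) = (7+18) mod 26 = 25 = Z
  E(4) + L(11) = (4+11) mod 26 = 15 = P
  L(11) + U(20) = (11+20) mod 26 = 5 = F
  L(11) + J(9) = (11+9) mod 26 = 20 = U
  O(14) + S(18) = (14+18) mod 26 = 6 = G
Ciphertext: ZPFUG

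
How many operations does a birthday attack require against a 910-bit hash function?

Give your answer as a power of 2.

Step 1: The birthday paradox gives collision probability ~50% after sqrt(2^n) = 2^(n/2) hashes.
Step 2: For 910-bit output: 2^(910/2) = 2^455.
Step 3: Approximately 2^455 hash computations needed.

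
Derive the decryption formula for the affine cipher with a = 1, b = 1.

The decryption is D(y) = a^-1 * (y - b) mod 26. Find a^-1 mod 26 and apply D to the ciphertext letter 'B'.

Step 1: Find a^-1, the modular inverse of 1 mod 26.
Step 2: We need 1 * a^-1 = 1 (mod 26).
Step 3: 1 * 1 = 1 = 0 * 26 + 1, so a^-1 = 1.
Step 4: D(y) = 1(y - 1) mod 26.
Step 5: Apply to 'B' (y = 1): D(1) = 1 * (1 - 1) mod 26 = 1 * 0 mod 26 = 0 -> 'A'.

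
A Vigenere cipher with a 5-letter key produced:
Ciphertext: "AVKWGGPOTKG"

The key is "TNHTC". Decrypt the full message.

Step 1: Key 'TNHTC' has length 5. Extended key: TNHTCTNHTCT
Step 2: Decrypt each position:
  A(0) - T(19) = 7 = H
  V(21) - N(13) = 8 = I
  K(10) - H(7) = 3 = D
  W(22) - T(19) = 3 = D
  G(6) - C(2) = 4 = E
  G(6) - T(19) = 13 = N
  P(15) - N(13) = 2 = C
  O(14) - H(7) = 7 = H
  T(19) - T(19) = 0 = A
  K(10) - C(2) = 8 = I
  G(6) - T(19) = 13 = N
Plaintext: HIDDENCHAIN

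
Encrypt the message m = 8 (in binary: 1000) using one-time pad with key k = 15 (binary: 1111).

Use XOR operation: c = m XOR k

Step 1: Write out the XOR operation bit by bit:
  Message: 1000
  Key:     1111
  XOR:     0111
Step 2: Convert to decimal: 0111 = 7.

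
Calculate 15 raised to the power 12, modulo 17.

Step 1: Compute 15^12 mod 17 step by step, reducing modulo 17 at each step.
  15^1 mod 17 = 15
  15^2 mod 17 = (15 * 15) mod 17 = 4
  15^3 mod 17 = (4 * 15) mod 17 = 9
  15^4 mod 17 = (9 * 15) mod 17 = 16
  15^5 mod 17 = (16 * 15) mod 17 = 2
  15^6 mod 17 = (2 * 15) mod 17 = 13
  15^7 mod 17 = (13 * 15) mod 17 = 8
  15^8 mod 17 = (8 * 15) mod 17 = 1
  15^9 mod 17 = (1 * 15) mod 17 = 15
  15^10 mod 17 = (15 * 15) mod 17 = 4
  15^11 mod 17 = (4 * 15) mod 17 = 9
  15^12 mod 17 = (9 * 15) mod 17 = 16
Step 2: Result = 16.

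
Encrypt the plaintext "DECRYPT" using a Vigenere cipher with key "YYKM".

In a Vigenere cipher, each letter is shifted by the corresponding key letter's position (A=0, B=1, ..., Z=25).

Step 1: Repeat key to match plaintext length:
  Plaintext: DECRYPT
  Key:       YYKMYYK
Step 2: Encrypt each letter:
  D(3) + Y(24) = (3+24) mod 26 = 1 = B
  E(4) + Y(24) = (4+24) mod 26 = 2 = C
  C(2) + K(10) = (2+10) mod 26 = 12 = M
  R(17) + M(12) = (17+12) mod 26 = 3 = D
  Y(24) + Y(24) = (24+24) mod 26 = 22 = W
  P(15) + Y(24) = (15+24) mod 26 = 13 = N
  T(19) + K(10) = (19+10) mod 26 = 3 = D
Ciphertext: BCMDWND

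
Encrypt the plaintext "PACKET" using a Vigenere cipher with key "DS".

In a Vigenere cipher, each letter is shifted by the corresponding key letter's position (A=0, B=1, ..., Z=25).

Step 1: Repeat key to match plaintext length:
  Plaintext: PACKET
  Key:       DSDSDS
Step 2: Encrypt each letter:
  P(15) + D(3) = (15+3) mod 26 = 18 = S
  A(0) + S(18) = (0+18) mod 26 = 18 = S
  C(2) + D(3) = (2+3) mod 26 = 5 = F
  K(10) + S(18) = (10+18) mod 26 = 2 = C
  E(4) + D(3) = (4+3) mod 26 = 7 = H
  T(19) + S(18) = (19+18) mod 26 = 11 = L
Ciphertext: SSFCHL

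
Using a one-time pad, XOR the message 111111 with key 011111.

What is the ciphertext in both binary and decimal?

Step 1: Write out the XOR operation bit by bit:
  Message: 111111
  Key:     011111
  XOR:     100000
Step 2: Convert to decimal: 100000 = 32.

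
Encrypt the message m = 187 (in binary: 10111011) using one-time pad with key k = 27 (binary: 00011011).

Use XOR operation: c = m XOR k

Step 1: Write out the XOR operation bit by bit:
  Message: 10111011
  Key:     00011011
  XOR:     10100000
Step 2: Convert to decimal: 10100000 = 160.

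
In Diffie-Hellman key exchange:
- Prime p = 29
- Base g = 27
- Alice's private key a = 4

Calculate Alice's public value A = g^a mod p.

Step 1: A = g^a mod p = 27^4 mod 29.
  27^1 mod 29 = 27
  27^2 mod 29 = (27 * 27) mod 29 = 4
  27^3 mod 29 = (4 * 27) mod 29 = 21
  27^4 mod 29 = (21 * 27) mod 29 = 16
Result: A = 16.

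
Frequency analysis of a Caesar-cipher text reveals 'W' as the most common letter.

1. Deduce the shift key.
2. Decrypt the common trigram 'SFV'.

Step 1: In English, 'E' is the most frequent letter (12.7%).
Step 2: The most frequent ciphertext letter is 'W' (position 22).
Step 3: Shift = (22 - 4) mod 26 = 18.
Step 4: Decrypt 'SFV' by shifting back 18:
  S -> A
  F -> N
  V -> D
Step 5: 'SFV' decrypts to 'AND'.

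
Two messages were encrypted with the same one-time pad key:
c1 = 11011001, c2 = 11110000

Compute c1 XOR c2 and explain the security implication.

Step 1: c1 XOR c2 = (m1 XOR k) XOR (m2 XOR k).
Step 2: By XOR associativity/commutativity: = m1 XOR m2 XOR k XOR k = m1 XOR m2.
Step 3: 11011001 XOR 11110000 = 00101001 = 41.
Step 4: The key cancels out! An attacker learns m1 XOR m2 = 41, revealing the relationship between plaintexts.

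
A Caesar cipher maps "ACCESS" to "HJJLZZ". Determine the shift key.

Step 1: Compare first letters: A (position 0) -> H (position 7).
Step 2: Shift = (7 - 0) mod 26 = 7.
The shift value is 7.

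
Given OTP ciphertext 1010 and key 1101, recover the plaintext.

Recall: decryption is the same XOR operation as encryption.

Step 1: XOR ciphertext with key:
  Ciphertext: 1010
  Key:        1101
  XOR:        0111
Step 2: Plaintext = 0111 = 7 in decimal.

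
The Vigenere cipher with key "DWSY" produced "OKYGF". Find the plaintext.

Step 1: Extend key: DWSYD
Step 2: Decrypt each letter (c - k) mod 26:
  O(14) - D(3) = (14-3) mod 26 = 11 = L
  K(10) - W(22) = (10-22) mod 26 = 14 = O
  Y(24) - S(18) = (24-18) mod 26 = 6 = G
  G(6) - Y(24) = (6-24) mod 26 = 8 = I
  F(5) - D(3) = (5-3) mod 26 = 2 = C
Plaintext: LOGIC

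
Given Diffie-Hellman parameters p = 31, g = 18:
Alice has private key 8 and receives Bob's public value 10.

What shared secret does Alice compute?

Step 1: s = B^a mod p = 10^8 mod 31.
  10^1 mod 31 = 10
  10^2 mod 31 = (10 * 10) mod 31 = 7
  10^3 mod 31 = (7 * 10) mod 31 = 8
  10^4 mod 31 = (8 * 10) mod 31 = 18
  10^5 mod 31 = (18 * 10) mod 31 = 25
  10^6 mod 31 = (25 * 10) mod 31 = 2
  10^7 mod 31 = (2 * 10) mod 31 = 20
  10^8 mod 31 = (20 * 10) mod 31 = 14
Result: shared secret = 14.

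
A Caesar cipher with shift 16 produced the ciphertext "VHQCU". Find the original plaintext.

Step 1: Reverse the shift by subtracting 16 from each letter position.
  V (position 21) -> position (21-16) mod 26 = 5 -> F
  H (position 7) -> position (7-16) mod 26 = 17 -> R
  Q (position 16) -> position (16-16) mod 26 = 0 -> A
  C (position 2) -> position (2-16) mod 26 = 12 -> M
  U (position 20) -> position (20-16) mod 26 = 4 -> E
Decrypted message: FRAME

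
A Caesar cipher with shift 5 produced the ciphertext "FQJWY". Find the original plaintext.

Step 1: Reverse the shift by subtracting 5 from each letter position.
  F (position 5) -> position (5-5) mod 26 = 0 -> A
  Q (position 16) -> position (16-5) mod 26 = 11 -> L
  J (position 9) -> position (9-5) mod 26 = 4 -> E
  W (position 22) -> position (22-5) mod 26 = 17 -> R
  Y (position 24) -> position (24-5) mod 26 = 19 -> T
Decrypted message: ALERT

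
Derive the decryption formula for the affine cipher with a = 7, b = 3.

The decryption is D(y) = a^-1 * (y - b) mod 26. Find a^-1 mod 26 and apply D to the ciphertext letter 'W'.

Step 1: Find a^-1, the modular inverse of 7 mod 26.
Step 2: We need 7 * a^-1 = 1 (mod 26).
Step 3: 7 * 15 = 105 = 4 * 26 + 1, so a^-1 = 15.
Step 4: D(y) = 15(y - 3) mod 26.
Step 5: Apply to 'W' (y = 22): D(22) = 15 * (22 - 3) mod 26 = 15 * 19 mod 26 = 25 -> 'Z'.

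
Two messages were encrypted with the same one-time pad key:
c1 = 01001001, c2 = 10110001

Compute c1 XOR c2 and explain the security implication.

Step 1: c1 XOR c2 = (m1 XOR k) XOR (m2 XOR k).
Step 2: By XOR associativity/commutativity: = m1 XOR m2 XOR k XOR k = m1 XOR m2.
Step 3: 01001001 XOR 10110001 = 11111000 = 248.
Step 4: The key cancels out! An attacker learns m1 XOR m2 = 248, revealing the relationship between plaintexts.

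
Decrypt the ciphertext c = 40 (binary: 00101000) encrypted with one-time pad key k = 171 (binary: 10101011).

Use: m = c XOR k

Step 1: XOR ciphertext with key:
  Ciphertext: 00101000
  Key:        10101011
  XOR:        10000011
Step 2: Plaintext = 10000011 = 131 in decimal.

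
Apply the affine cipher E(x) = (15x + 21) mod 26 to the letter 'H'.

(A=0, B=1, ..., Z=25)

Step 1: Convert 'H' to number: x = 7.
Step 2: E(7) = (15 * 7 + 21) mod 26 = 126 mod 26 = 22.
Step 3: Convert 22 back to letter: W.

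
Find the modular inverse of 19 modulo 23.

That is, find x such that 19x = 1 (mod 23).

Step 1: We need x such that 19 * x = 1 (mod 23).
Step 2: Using the extended Euclidean algorithm or trial:
  19 * 17 = 323 = 14 * 23 + 1.
Step 3: Since 323 mod 23 = 1, the inverse is x = 17.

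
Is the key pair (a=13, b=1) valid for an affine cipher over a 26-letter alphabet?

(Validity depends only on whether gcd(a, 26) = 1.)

Step 1: Compute gcd(13, 26).
Step 2: gcd(13, 26) = 13.
Since gcd = 13 != 1, 13 shares a common factor with 26, so it cannot be used.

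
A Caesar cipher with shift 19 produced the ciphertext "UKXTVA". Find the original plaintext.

Step 1: Reverse the shift by subtracting 19 from each letter position.
  U (position 20) -> position (20-19) mod 26 = 1 -> B
  K (position 10) -> position (10-19) mod 26 = 17 -> R
  X (position 23) -> position (23-19) mod 26 = 4 -> E
  T (position 19) -> position (19-19) mod 26 = 0 -> A
  V (position 21) -> position (21-19) mod 26 = 2 -> C
  A (position 0) -> position (0-19) mod 26 = 7 -> H
Decrypted message: BREACH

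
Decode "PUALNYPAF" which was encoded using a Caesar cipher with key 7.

Step 1: Reverse the shift by subtracting 7 from each letter position.
  P (position 15) -> position (15-7) mod 26 = 8 -> I
  U (position 20) -> position (20-7) mod 26 = 13 -> N
  A (position 0) -> position (0-7) mod 26 = 19 -> T
  L (position 11) -> position (11-7) mod 26 = 4 -> E
  N (position 13) -> position (13-7) mod 26 = 6 -> G
  Y (position 24) -> position (24-7) mod 26 = 17 -> R
  P (position 15) -> position (15-7) mod 26 = 8 -> I
  A (position 0) -> position (0-7) mod 26 = 19 -> T
  F (position 5) -> position (5-7) mod 26 = 24 -> Y
Decrypted message: INTEGRITY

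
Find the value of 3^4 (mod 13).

Step 1: Compute 3^4 mod 13 step by step, reducing modulo 13 at each step.
  3^1 mod 13 = 3
  3^2 mod 13 = (3 * 3) mod 13 = 9
  3^3 mod 13 = (9 * 3) mod 13 = 1
  3^4 mod 13 = (1 * 3) mod 13 = 3
Step 2: Result = 3.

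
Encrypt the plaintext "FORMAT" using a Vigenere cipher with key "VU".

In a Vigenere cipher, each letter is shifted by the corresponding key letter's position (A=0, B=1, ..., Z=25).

Step 1: Repeat key to match plaintext length:
  Plaintext: FORMAT
  Key:       VUVUVU
Step 2: Encrypt each letter:
  F(5) + V(21) = (5+21) mod 26 = 0 = A
  O(14) + U(20) = (14+20) mod 26 = 8 = I
  R(17) + V(21) = (17+21) mod 26 = 12 = M
  M(12) + U(20) = (12+20) mod 26 = 6 = G
  A(0) + V(21) = (0+21) mod 26 = 21 = V
  T(19) + U(20) = (19+20) mod 26 = 13 = N
Ciphertext: AIMGVN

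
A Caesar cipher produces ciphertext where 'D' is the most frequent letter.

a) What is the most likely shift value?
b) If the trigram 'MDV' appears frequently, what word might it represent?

Step 1: In English, 'E' is the most frequent letter (12.7%).
Step 2: The most frequent ciphertext letter is 'D' (position 3).
Step 3: Shift = (3 - 4) mod 26 = 25.
Step 4: Decrypt 'MDV' by shifting back 25:
  M -> N
  D -> E
  V -> W
Step 5: 'MDV' decrypts to 'NEW'.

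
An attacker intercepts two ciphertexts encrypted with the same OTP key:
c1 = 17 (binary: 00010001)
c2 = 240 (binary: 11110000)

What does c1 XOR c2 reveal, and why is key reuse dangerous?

Step 1: c1 XOR c2 = (m1 XOR k) XOR (m2 XOR k).
Step 2: By XOR associativity/commutativity: = m1 XOR m2 XOR k XOR k = m1 XOR m2.
Step 3: 00010001 XOR 11110000 = 11100001 = 225.
Step 4: The key cancels out! An attacker learns m1 XOR m2 = 225, revealing the relationship between plaintexts.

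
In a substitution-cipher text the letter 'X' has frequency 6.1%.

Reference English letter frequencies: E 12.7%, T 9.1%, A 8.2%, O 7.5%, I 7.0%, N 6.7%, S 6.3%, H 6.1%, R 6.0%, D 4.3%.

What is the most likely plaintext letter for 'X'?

Step 1: The observed frequency is 6.1%.
Step 2: Compare with English frequencies:
  E: 12.7% (difference: 6.6%)
  T: 9.1% (difference: 3.0%)
  A: 8.2% (difference: 2.1%)
  O: 7.5% (difference: 1.4%)
  I: 7.0% (difference: 0.9%)
  N: 6.7% (difference: 0.6%)
  S: 6.3% (difference: 0.2%)
  H: 6.1% (difference: 0.0%) <-- closest
  R: 6.0% (difference: 0.1%)
  D: 4.3% (difference: 1.8%)
Step 3: 'X' most likely represents 'H' (frequency 6.1%).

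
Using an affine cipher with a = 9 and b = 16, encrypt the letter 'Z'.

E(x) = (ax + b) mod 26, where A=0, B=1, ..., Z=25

Step 1: Convert 'Z' to number: x = 25.
Step 2: E(25) = (9 * 25 + 16) mod 26 = 241 mod 26 = 7.
Step 3: Convert 7 back to letter: H.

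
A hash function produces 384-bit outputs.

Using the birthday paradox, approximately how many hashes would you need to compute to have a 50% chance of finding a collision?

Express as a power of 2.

Step 1: The birthday paradox gives collision probability ~50% after sqrt(2^n) = 2^(n/2) hashes.
Step 2: For 384-bit output: 2^(384/2) = 2^192.
Step 3: Approximately 2^192 hash computations needed.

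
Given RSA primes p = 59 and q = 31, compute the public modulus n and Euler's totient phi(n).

Step 1: n = p * q = 59 * 31 = 1829.
Step 2: phi(n) = (p-1)(q-1) = 58 * 30 = 1740.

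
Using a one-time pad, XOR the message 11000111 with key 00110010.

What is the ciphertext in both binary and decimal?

Step 1: Write out the XOR operation bit by bit:
  Message: 11000111
  Key:     00110010
  XOR:     11110101
Step 2: Convert to decimal: 11110101 = 245.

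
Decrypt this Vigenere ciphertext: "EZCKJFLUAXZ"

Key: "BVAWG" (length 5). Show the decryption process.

Step 1: Key 'BVAWG' has length 5. Extended key: BVAWGBVAWGB
Step 2: Decrypt each position:
  E(4) - B(1) = 3 = D
  Z(25) - V(21) = 4 = E
  C(2) - A(0) = 2 = C
  K(10) - W(22) = 14 = O
  J(9) - G(6) = 3 = D
  F(5) - B(1) = 4 = E
  L(11) - V(21) = 16 = Q
  U(20) - A(0) = 20 = U
  A(0) - W(22) = 4 = E
  X(23) - G(6) = 17 = R
  Z(25) - B(1) = 24 = Y
Plaintext: DECODEQUERY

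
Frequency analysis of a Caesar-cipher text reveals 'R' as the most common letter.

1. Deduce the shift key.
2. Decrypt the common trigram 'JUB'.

Step 1: In English, 'E' is the most frequent letter (12.7%).
Step 2: The most frequent ciphertext letter is 'R' (position 17).
Step 3: Shift = (17 - 4) mod 26 = 13.
Step 4: Decrypt 'JUB' by shifting back 13:
  J -> W
  U -> H
  B -> O
Step 5: 'JUB' decrypts to 'WHO'.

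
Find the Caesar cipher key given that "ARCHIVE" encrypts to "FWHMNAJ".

Step 1: Compare first letters: A (position 0) -> F (position 5).
Step 2: Shift = (5 - 0) mod 26 = 5.
The shift value is 5.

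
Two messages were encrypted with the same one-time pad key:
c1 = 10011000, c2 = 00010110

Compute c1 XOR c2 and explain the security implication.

Step 1: c1 XOR c2 = (m1 XOR k) XOR (m2 XOR k).
Step 2: By XOR associativity/commutativity: = m1 XOR m2 XOR k XOR k = m1 XOR m2.
Step 3: 10011000 XOR 00010110 = 10001110 = 142.
Step 4: The key cancels out! An attacker learns m1 XOR m2 = 142, revealing the relationship between plaintexts.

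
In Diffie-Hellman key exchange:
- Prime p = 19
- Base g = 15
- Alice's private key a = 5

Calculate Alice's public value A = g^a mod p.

Step 1: A = g^a mod p = 15^5 mod 19.
  15^1 mod 19 = 15
  15^2 mod 19 = (15 * 15) mod 19 = 16
  15^3 mod 19 = (16 * 15) mod 19 = 12
  15^4 mod 19 = (12 * 15) mod 19 = 9
  15^5 mod 19 = (9 * 15) mod 19 = 2
Result: A = 2.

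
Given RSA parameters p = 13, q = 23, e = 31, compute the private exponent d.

Step 1: n = 13 * 23 = 299.
Step 2: phi(n) = 12 * 22 = 264.
Step 3: Find d such that 31 * d = 1 (mod 264).
Step 4: d = 31^(-1) mod 264 = 247.
Verification: 31 * 247 = 7657 = 29 * 264 + 1.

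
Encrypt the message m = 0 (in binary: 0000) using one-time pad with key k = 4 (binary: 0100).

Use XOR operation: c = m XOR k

Step 1: Write out the XOR operation bit by bit:
  Message: 0000
  Key:     0100
  XOR:     0100
Step 2: Convert to decimal: 0100 = 4.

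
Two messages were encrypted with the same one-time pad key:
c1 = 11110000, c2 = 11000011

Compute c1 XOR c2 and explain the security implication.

Step 1: c1 XOR c2 = (m1 XOR k) XOR (m2 XOR k).
Step 2: By XOR associativity/commutativity: = m1 XOR m2 XOR k XOR k = m1 XOR m2.
Step 3: 11110000 XOR 11000011 = 00110011 = 51.
Step 4: The key cancels out! An attacker learns m1 XOR m2 = 51, revealing the relationship between plaintexts.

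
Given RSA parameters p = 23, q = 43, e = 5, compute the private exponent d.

Step 1: n = 23 * 43 = 989.
Step 2: phi(n) = 22 * 42 = 924.
Step 3: Find d such that 5 * d = 1 (mod 924).
Step 4: d = 5^(-1) mod 924 = 185.
Verification: 5 * 185 = 925 = 1 * 924 + 1.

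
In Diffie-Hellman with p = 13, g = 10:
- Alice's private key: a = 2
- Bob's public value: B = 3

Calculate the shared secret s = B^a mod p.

Step 1: s = B^a mod p = 3^2 mod 13.
  3^1 mod 13 = 3
  3^2 mod 13 = (3 * 3) mod 13 = 9
Result: shared secret = 9.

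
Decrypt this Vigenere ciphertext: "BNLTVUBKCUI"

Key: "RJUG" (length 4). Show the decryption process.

Step 1: Key 'RJUG' has length 4. Extended key: RJUGRJUGRJU
Step 2: Decrypt each position:
  B(1) - R(17) = 10 = K
  N(13) - J(9) = 4 = E
  L(11) - U(20) = 17 = R
  T(19) - G(6) = 13 = N
  V(21) - R(17) = 4 = E
  U(20) - J(9) = 11 = L
  B(1) - U(20) = 7 = H
  K(10) - G(6) = 4 = E
  C(2) - R(17) = 11 = L
  U(20) - J(9) = 11 = L
  I(8) - U(20) = 14 = O
Plaintext: KERNELHELLO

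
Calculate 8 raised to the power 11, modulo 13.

Step 1: Compute 8^11 mod 13 step by step, reducing modulo 13 at each step.
  8^1 mod 13 = 8
  8^2 mod 13 = (8 * 8) mod 13 = 12
  8^3 mod 13 = (12 * 8) mod 13 = 5
  8^4 mod 13 = (5 * 8) mod 13 = 1
  8^5 mod 13 = (1 * 8) mod 13 = 8
  8^6 mod 13 = (8 * 8) mod 13 = 12
  8^7 mod 13 = (12 * 8) mod 13 = 5
  8^8 mod 13 = (5 * 8) mod 13 = 1
  8^9 mod 13 = (1 * 8) mod 13 = 8
  8^10 mod 13 = (8 * 8) mod 13 = 12
  8^11 mod 13 = (12 * 8) mod 13 = 5
Step 2: Result = 5.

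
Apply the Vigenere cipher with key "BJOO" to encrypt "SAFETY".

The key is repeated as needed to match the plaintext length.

Step 1: Repeat key to match plaintext length:
  Plaintext: SAFETY
  Key:       BJOOBJ
Step 2: Encrypt each letter:
  S(18) + B(1) = (18+1) mod 26 = 19 = T
  A(0) + J(9) = (0+9) mod 26 = 9 = J
  F(5) + O(14) = (5+14) mod 26 = 19 = T
  E(4) + O(14) = (4+14) mod 26 = 18 = S
  T(19) + B(1) = (19+1) mod 26 = 20 = U
  Y(24) + J(9) = (24+9) mod 26 = 7 = H
Ciphertext: TJTSUH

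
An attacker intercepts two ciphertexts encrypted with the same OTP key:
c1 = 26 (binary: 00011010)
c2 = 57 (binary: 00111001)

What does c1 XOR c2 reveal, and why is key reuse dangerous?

Step 1: c1 XOR c2 = (m1 XOR k) XOR (m2 XOR k).
Step 2: By XOR associativity/commutativity: = m1 XOR m2 XOR k XOR k = m1 XOR m2.
Step 3: 00011010 XOR 00111001 = 00100011 = 35.
Step 4: The key cancels out! An attacker learns m1 XOR m2 = 35, revealing the relationship between plaintexts.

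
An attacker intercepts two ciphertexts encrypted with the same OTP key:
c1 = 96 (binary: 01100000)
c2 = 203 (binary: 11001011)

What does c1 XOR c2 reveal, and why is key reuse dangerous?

Step 1: c1 XOR c2 = (m1 XOR k) XOR (m2 XOR k).
Step 2: By XOR associativity/commutativity: = m1 XOR m2 XOR k XOR k = m1 XOR m2.
Step 3: 01100000 XOR 11001011 = 10101011 = 171.
Step 4: The key cancels out! An attacker learns m1 XOR m2 = 171, revealing the relationship between plaintexts.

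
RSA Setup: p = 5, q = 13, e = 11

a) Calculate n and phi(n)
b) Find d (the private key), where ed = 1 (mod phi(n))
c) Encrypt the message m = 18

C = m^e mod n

Step 1: n = 5 * 13 = 65.
Step 2: phi(n) = (5-1)(13-1) = 4 * 12 = 48.
Step 3: Find d = 11^(-1) mod 48 = 35.
  Verify: 11 * 35 = 385 = 1 (mod 48).
Step 4: C = 18^11 mod 65 = 47.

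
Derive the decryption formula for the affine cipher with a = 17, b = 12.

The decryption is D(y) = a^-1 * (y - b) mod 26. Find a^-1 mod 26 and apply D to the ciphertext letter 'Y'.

Step 1: Find a^-1, the modular inverse of 17 mod 26.
Step 2: We need 17 * a^-1 = 1 (mod 26).
Step 3: 17 * 23 = 391 = 15 * 26 + 1, so a^-1 = 23.
Step 4: D(y) = 23(y - 12) mod 26.
Step 5: Apply to 'Y' (y = 24): D(24) = 23 * (24 - 12) mod 26 = 23 * 12 mod 26 = 16 -> 'Q'.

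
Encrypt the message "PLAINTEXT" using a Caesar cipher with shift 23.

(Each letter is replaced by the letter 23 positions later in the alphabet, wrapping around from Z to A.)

Step 1: For each letter, shift forward by 23 positions (mod 26).
  P (position 15) -> position (15+23) mod 26 = 12 -> M
  L (position 11) -> position (11+23) mod 26 = 8 -> I
  A (position 0) -> position (0+23) mod 26 = 23 -> X
  I (position 8) -> position (8+23) mod 26 = 5 -> F
  N (position 13) -> position (13+23) mod 26 = 10 -> K
  T (position 19) -> position (19+23) mod 26 = 16 -> Q
  E (position 4) -> position (4+23) mod 26 = 1 -> B
  X (position 23) -> position (23+23) mod 26 = 20 -> U
  T (position 19) -> position (19+23) mod 26 = 16 -> Q
Result: MIXFKQBUQ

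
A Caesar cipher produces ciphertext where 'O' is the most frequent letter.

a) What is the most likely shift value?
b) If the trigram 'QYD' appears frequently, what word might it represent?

Step 1: In English, 'E' is the most frequent letter (12.7%).
Step 2: The most frequent ciphertext letter is 'O' (position 14).
Step 3: Shift = (14 - 4) mod 26 = 10.
Step 4: Decrypt 'QYD' by shifting back 10:
  Q -> G
  Y -> O
  D -> T
Step 5: 'QYD' decrypts to 'GOT'.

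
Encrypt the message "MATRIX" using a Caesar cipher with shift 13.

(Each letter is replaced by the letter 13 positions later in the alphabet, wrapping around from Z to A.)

Step 1: For each letter, shift forward by 13 positions (mod 26).
  M (position 12) -> position (12+13) mod 26 = 25 -> Z
  A (position 0) -> position (0+13) mod 26 = 13 -> N
  T (position 19) -> position (19+13) mod 26 = 6 -> G
  R (position 17) -> position (17+13) mod 26 = 4 -> E
  I (position 8) -> position (8+13) mod 26 = 21 -> V
  X (position 23) -> position (23+13) mod 26 = 10 -> K
Result: ZNGEVK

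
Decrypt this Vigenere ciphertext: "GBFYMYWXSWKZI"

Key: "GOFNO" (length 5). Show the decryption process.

Step 1: Key 'GOFNO' has length 5. Extended key: GOFNOGOFNOGOF
Step 2: Decrypt each position:
  G(6) - G(6) = 0 = A
  B(1) - O(14) = 13 = N
  F(5) - F(5) = 0 = A
  Y(24) - N(13) = 11 = L
  M(12) - O(14) = 24 = Y
  Y(24) - G(6) = 18 = S
  W(22) - O(14) = 8 = I
  X(23) - F(5) = 18 = S
  S(18) - N(13) = 5 = F
  W(22) - O(14) = 8 = I
  K(10) - G(6) = 4 = E
  Z(25) - O(14) = 11 = L
  I(8) - F(5) = 3 = D
Plaintext: ANALYSISFIELD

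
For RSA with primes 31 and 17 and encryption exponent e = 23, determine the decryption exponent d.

Step 1: n = 31 * 17 = 527.
Step 2: phi(n) = 30 * 16 = 480.
Step 3: Find d such that 23 * d = 1 (mod 480).
Step 4: d = 23^(-1) mod 480 = 167.
Verification: 23 * 167 = 3841 = 8 * 480 + 1.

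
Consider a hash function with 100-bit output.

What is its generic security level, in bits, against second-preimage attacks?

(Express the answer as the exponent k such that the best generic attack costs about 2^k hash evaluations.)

Step 1: The hash has a 100-bit output.
Step 2: Second-preimage resistance means: given a specific input x, it should be infeasible to find a different y with h(y) = h(x).
With a 100-bit output, a generic search for a second preimage costs about 2^100 evaluations (each trial matches the fixed target with probability 2^-100).
Step 3: Security level = 100 bits.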